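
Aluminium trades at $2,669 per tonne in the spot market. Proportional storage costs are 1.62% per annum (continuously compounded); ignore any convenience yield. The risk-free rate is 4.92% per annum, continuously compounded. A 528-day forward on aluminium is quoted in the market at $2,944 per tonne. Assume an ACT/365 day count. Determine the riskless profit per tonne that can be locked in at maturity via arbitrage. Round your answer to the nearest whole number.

Fair forward: F* = S·e^(carry·T), with carry = (r + u) = 0.0492 + 0.0162 = 0.0654
F* = 2669 · e^(0.0654 × 528/365) = 2669 · e^0.094606 = 2669 × 1.099226 = $2933.8342
Market $2944 > fair $2933.8342: forward overpriced → cash-and-carry (buy spot, short the forward).
At maturity, profit = |F_mkt − F*| = |2944 − 2933.8342| = $10 per tonne

$10 per tonne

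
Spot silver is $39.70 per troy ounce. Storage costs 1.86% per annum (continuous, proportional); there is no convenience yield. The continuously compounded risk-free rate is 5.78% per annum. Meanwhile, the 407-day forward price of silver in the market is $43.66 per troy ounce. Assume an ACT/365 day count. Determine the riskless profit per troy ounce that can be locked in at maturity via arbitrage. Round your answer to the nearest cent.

$0.43 per troy ounce

Fair forward: F* = S·e^(carry·T), with carry = (r + u) = 0.0578 + 0.0186 = 0.0764
F* = 39.70 · e^(0.0764 × 407/365) = 39.70 · e^0.085191 = 39.70 × 1.088925 = $43.2303
Market $43.66 > fair $43.2303: forward overpriced → cash-and-carry (buy spot, short the forward).
At maturity, profit = |F_mkt − F*| = |43.66 − 43.2303| = $0.43 per troy ounce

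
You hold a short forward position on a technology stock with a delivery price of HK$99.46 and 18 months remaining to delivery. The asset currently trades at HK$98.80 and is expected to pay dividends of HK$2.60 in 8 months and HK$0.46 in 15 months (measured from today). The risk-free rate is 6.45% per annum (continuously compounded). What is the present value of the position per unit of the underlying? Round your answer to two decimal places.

PV(remaining dividends) I = 2.60·e^(−0.0645·8/12) + 0.46·e^(−0.0645·15/12) = 2.9149
Current forward F = (S − I)·e^(rT) = (98.80 − 2.9149)·e^(0.0645·18/12) = 95.8851 × 1.101585 = 105.6256
Value (long) = (F − K)·e^(−rT) = (105.6256 − 99.46) × 0.907783 = 5.5970
Short position value = −(long value) = -HK$5.60

-HK$5.60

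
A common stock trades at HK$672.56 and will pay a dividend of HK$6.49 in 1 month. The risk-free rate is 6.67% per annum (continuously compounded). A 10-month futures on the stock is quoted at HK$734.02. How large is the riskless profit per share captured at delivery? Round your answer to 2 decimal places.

PV(dividends) I = 6.49·e^(−0.0667·1/12) = 6.4540
Fair futures F* = (S − I)·e^(rT) = (672.56 − 6.4540)·e^0.055583 = 666.1060 × 1.057157 = 704.1786
Market HK$734.02 > fair 704.1786: forward overpriced → cash-and-carry (borrow at r, buy the stock and collect the dividends, short the forward).
Profit at T = |F_mkt − F*| = |734.02 − 704.1786| = HK$29.84 per share

HK$29.84 per share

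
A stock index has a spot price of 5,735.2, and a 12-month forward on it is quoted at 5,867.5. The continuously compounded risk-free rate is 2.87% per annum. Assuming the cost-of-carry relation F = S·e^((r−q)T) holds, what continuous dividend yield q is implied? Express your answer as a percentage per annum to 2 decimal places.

0.59%

From F = S·e^((r−q)T): (r − q) = ln(F/S)/T
ln(5867.5/5735.2) = ln(1.023068) = 0.022806
(r − q) = 0.022806 / (12/12) = 0.022806
q = r − ln(F/S)/T = 0.0287 − 0.022806 = 0.005894
q = 0.59%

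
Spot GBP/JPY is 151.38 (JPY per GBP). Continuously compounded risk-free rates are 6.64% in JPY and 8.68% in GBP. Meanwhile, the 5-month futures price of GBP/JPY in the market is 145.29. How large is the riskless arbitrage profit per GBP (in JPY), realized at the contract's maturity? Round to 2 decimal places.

4.81 per GBP (in JPY)

Fair futures: F* = S·e^(carry·T), with carry = (r_JPY − r_GBP) = 0.0664 − 0.0868 = -0.0204
F* = 151.38 · e^(-0.0204 × 5/12) = 151.38 · e^-0.008500 = 151.38 × 0.991536 = 150.0987
Market 145.29 < fair 150.0987: forward underpriced → reverse cash-and-carry (short spot, go long the forward).
At maturity, profit = |F_mkt − F*| = |145.29 − 150.0987| = 4.81 per GBP (in JPY)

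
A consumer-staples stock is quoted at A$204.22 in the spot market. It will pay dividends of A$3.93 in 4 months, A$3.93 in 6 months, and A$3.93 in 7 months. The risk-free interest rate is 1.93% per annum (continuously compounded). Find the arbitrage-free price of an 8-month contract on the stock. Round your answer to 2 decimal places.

A$195.03

PV(dividends) I = 3.93·e^(−0.0193·4/12) + 3.93·e^(−0.0193·6/12) + 3.93·e^(−0.0193·7/12)
I = 3.9048 + 3.8923 + 3.8860 = 11.6831
F = (S − I)·e^(rT) = (204.22 − 11.6831) · e^(0.0193·8/12)
= 192.5369 · e^0.012867 = 192.5369 × 1.012950 = A$195.03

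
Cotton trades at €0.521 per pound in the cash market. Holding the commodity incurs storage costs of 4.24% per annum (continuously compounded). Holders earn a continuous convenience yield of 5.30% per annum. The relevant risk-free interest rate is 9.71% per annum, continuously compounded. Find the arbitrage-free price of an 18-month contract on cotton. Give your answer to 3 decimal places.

Net carry = r + u − y = 0.0971 + 0.0424 − 0.0530 = 0.0865
F = S·e^((r+u−y)T) = 0.521 · e^(0.0865 × 18/12) = 0.521 · e^0.129750
= 0.521 × 1.138544 = €0.593 per pound

€0.593 per pound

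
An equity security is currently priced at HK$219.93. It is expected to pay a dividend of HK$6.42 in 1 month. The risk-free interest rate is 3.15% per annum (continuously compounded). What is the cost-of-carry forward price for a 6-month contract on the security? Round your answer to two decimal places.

HK$216.92

PV(dividends) I = 6.42·e^(−0.0315·1/12)
I = 6.4032
F = (S − I)·e^(rT) = (219.93 − 6.4032) · e^(0.0315·6/12)
= 213.5268 · e^0.015750 = 213.5268 × 1.015875 = HK$216.92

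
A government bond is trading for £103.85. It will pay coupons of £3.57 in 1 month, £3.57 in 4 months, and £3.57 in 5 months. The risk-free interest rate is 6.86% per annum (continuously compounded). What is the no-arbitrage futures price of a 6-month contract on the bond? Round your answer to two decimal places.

£96.60

PV(coupons) I = 3.57·e^(−0.0686·1/12) + 3.57·e^(−0.0686·4/12) + 3.57·e^(−0.0686·5/12)
I = 3.5496 + 3.4893 + 3.4694 = 10.5083
F = (S − I)·e^(rT) = (103.85 − 10.5083) · e^(0.0686·6/12)
= 93.3417 · e^0.034300 = 93.3417 × 1.034895 = £96.60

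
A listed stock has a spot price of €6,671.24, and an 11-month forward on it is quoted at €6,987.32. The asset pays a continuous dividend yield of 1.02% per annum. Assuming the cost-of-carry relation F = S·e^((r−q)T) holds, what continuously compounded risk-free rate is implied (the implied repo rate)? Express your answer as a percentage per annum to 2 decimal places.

6.07%

From F = S·e^((r−q)T): (r − q) = ln(F/S)/T
ln(6987.32/6671.24) = ln(1.047379) = 0.046291
(r − q) = 0.046291 / (11/12) = 0.050499
r = ln(F/S)/T + q = 0.050499 + 0.0102 = 0.060699
r = 6.07%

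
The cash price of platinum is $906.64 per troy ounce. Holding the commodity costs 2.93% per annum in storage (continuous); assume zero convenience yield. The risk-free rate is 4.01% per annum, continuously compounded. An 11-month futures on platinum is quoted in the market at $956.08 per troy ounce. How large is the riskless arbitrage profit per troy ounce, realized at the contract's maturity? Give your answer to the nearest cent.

Fair futures: F* = S·e^(carry·T), with carry = (r + u) = 0.0401 + 0.0293 = 0.0694
F* = 906.64 · e^(0.0694 × 11/12) = 906.64 · e^0.063617 = 906.64 × 1.065684 = $966.1917
Market $956.08 < fair $966.1917: forward underpriced → reverse cash-and-carry (short spot, go long the forward).
At maturity, profit = |F_mkt − F*| = |956.08 − 966.1917| = $10.11 per troy ounce

$10.11 per troy ounce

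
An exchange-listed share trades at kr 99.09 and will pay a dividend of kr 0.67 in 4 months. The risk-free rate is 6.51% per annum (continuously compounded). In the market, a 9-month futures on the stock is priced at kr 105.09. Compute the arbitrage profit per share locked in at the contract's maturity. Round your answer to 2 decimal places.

PV(dividends) I = 0.67·e^(−0.0651·4/12) = 0.6556
Fair futures F* = (S − I)·e^(rT) = (99.09 − 0.6556)·e^0.048825 = 98.4344 × 1.050037 = 103.3598
Market kr 105.09 > fair 103.3598: forward overpriced → cash-and-carry (borrow at r, buy the stock and collect the dividends, short the forward).
Profit at T = |F_mkt − F*| = |105.09 − 103.3598| = kr 1.73 per share

kr 1.73 per share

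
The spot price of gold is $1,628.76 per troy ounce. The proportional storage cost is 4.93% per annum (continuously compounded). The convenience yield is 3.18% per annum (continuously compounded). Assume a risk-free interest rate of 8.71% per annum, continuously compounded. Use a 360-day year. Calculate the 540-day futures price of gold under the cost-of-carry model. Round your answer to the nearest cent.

$1,905.45 per troy ounce

Net carry = r + u − y = 0.0871 + 0.0493 − 0.0318 = 0.1046
F = S·e^((r+u−y)T) = 1628.76 · e^(0.1046 × 540/360) = 1628.76 · e^0.15690000
= 1628.76 × 1.16987862 = $1,905.45 per troy ounce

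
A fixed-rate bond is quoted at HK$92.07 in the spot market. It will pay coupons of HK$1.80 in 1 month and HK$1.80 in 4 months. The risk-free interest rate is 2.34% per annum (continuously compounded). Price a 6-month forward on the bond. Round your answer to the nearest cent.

PV(coupons) I = 1.80·e^(−0.0234·1/12) + 1.80·e^(−0.0234·4/12)
I = 1.7965 + 1.7860 = 3.5825
F = (S − I)·e^(rT) = (92.07 − 3.5825) · e^(0.0234·6/12)
= 88.4875 · e^0.011700 = 88.4875 × 1.011769 = HK$89.53

HK$89.53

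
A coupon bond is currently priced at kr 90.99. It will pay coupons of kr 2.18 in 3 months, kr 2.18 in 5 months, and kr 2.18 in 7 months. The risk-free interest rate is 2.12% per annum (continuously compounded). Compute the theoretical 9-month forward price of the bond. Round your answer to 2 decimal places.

PV(coupons) I = 2.18·e^(−0.0212·3/12) + 2.18·e^(−0.0212·5/12) + 2.18·e^(−0.0212·7/12)
I = 2.1685 + 2.1608 + 2.1532 = 6.4825
F = (S − I)·e^(rT) = (90.99 − 6.4825) · e^(0.0212·9/12)
= 84.5075 · e^0.015900 = 84.5075 × 1.016027 = kr 85.86

kr 85.86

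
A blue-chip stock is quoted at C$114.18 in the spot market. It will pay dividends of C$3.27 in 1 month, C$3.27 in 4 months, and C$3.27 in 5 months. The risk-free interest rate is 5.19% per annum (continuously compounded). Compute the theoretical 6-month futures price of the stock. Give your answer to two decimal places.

PV(dividends) I = 3.27·e^(−0.0519·1/12) + 3.27·e^(−0.0519·4/12) + 3.27·e^(−0.0519·5/12)
I = 3.2559 + 3.2139 + 3.2000 = 9.6698
F = (S − I)·e^(rT) = (114.18 − 9.6698) · e^(0.0519·6/12)
= 104.5102 · e^0.025950 = 104.5102 × 1.026290 = C$107.26

C$107.26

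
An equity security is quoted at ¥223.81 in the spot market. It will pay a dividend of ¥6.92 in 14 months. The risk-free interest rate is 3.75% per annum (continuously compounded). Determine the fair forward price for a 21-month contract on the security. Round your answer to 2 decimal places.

PV(dividends) I = 6.92·e^(−0.0375·14/12)
I = 6.6238
F = (S − I)·e^(rT) = (223.81 − 6.6238) · e^(0.0375·21/12)
= 217.1862 · e^0.065625 = 217.1862 × 1.067826 = ¥231.92

¥231.92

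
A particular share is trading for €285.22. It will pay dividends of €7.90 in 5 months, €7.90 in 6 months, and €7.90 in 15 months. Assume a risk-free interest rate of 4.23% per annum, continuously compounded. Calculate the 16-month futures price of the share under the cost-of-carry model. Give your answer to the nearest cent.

PV(dividends) I = 7.90·e^(−0.0423·5/12) + 7.90·e^(−0.0423·6/12) + 7.90·e^(−0.0423·15/12)
I = 7.7620 + 7.7347 + 7.4931 = 22.9898
F = (S − I)·e^(rT) = (285.22 − 22.9898) · e^(0.0423·16/12)
= 262.2302 · e^0.056400 = 262.2302 × 1.058021 = €277.45

€277.45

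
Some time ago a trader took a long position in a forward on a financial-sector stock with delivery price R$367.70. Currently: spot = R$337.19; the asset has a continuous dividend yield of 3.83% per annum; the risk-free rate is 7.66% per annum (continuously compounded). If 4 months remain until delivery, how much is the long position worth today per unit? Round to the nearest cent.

Current fair forward for the remaining 4 months: F = S·e^((r − q)·T), (r − q) = 0.0766 − 0.0383 = 0.0383
F = 337.19 · e^(0.0383 × 4/12) = 337.19 × 1.012849 = 341.5226
Value of long forward = (F − K)·e^(−rT) = (341.5226 − 367.70) · e^(−0.0766·4/12)
= -26.1774 × 0.974790 = -25.52

-R$25.52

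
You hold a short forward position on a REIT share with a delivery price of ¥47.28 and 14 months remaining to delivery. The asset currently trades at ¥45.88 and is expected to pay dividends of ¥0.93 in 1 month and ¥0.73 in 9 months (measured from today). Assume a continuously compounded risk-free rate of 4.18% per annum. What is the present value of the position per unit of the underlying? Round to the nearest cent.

PV(remaining dividends) I = 0.93·e^(−0.0418·1/12) + 0.73·e^(−0.0418·9/12) = 1.6342
Current forward F = (S − I)·e^(rT) = (45.88 − 1.6342)·e^(0.0418·14/12) = 44.2458 × 1.049975 = 46.4570
Value (long) = (F − K)·e^(−rT) = (46.4570 − 47.28) × 0.952403 = -0.7838
Short position value = −(long value) = ¥0.78

¥0.78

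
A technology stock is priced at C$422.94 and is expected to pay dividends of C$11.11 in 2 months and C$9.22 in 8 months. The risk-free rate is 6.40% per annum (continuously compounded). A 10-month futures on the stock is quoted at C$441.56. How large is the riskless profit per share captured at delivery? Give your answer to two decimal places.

PV(dividends) I = 11.11·e^(−0.0640·2/12) + 9.22·e^(−0.0640·8/12) = 19.8270
Fair futures F* = (S − I)·e^(rT) = (422.94 − 19.8270)·e^0.053333 = 403.1130 × 1.054781 = 425.1959
Market C$441.56 > fair 425.1959: forward overpriced → cash-and-carry (borrow at r, buy the stock and collect the dividends, short the forward).
Profit at T = |F_mkt − F*| = |441.56 − 425.1959| = C$16.36 per share

C$16.36 per share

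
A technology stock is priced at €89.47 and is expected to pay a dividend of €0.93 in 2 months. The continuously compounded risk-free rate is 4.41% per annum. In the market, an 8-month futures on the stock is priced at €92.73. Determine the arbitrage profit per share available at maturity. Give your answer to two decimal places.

€1.54 per share

PV(dividends) I = 0.93·e^(−0.0441·2/12) = 0.9232
Fair futures F* = (S − I)·e^(rT) = (89.47 − 0.9232)·e^0.029400 = 88.5468 × 1.029836 = 91.1887
Market €92.73 > fair 91.1887: forward overpriced → cash-and-carry (borrow at r, buy the stock and collect the dividends, short the forward).
Profit at T = |F_mkt − F*| = |92.73 − 91.1887| = €1.54 per share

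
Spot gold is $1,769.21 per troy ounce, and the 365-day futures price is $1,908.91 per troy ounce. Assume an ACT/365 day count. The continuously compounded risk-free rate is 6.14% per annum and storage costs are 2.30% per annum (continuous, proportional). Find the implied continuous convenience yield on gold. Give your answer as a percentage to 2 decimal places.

0.84%

F = S·e^((r+u−y)T) ⇒ (r+u−y) = ln(F/S)/T
ln(1908.91/1769.21) = 0.075999; /T ⇒ 0.075999
y = r + u − ln(F/S)/T = 0.0614 + 0.0230 − 0.075999 = 0.008401
y = 0.84%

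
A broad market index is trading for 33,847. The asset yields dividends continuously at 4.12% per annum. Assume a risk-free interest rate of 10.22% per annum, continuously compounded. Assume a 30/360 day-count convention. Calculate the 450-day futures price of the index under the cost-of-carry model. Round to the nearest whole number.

F = S·e^((r − q)T) = 33847 · e^((0.1022 − 0.0412) × 450/360)
= 33847 · e^0.076250 = 33847 × 1.079232
F = 36,529

36,529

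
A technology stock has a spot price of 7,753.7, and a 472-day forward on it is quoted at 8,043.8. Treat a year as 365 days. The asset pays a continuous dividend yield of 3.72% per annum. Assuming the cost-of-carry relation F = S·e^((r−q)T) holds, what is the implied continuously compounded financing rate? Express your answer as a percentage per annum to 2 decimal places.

From F = S·e^((r−q)T): (r − q) = ln(F/S)/T
ln(8043.8/7753.7) = ln(1.037414) = 0.036731
(r − q) = 0.036731 / (472/365) = 0.028404
r = ln(F/S)/T + q = 0.028404 + 0.0372 = 0.065604
r = 6.56%

6.56%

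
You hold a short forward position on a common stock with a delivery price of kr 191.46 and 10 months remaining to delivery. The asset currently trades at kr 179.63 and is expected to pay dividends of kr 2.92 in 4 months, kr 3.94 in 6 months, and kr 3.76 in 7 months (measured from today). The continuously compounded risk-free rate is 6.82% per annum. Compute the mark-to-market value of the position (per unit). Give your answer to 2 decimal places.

PV(remaining dividends) I = 2.92·e^(−0.0682·4/12) + 3.94·e^(−0.0682·6/12) + 3.76·e^(−0.0682·7/12) = 10.2756
Current forward F = (S − I)·e^(rT) = (179.63 − 10.2756)·e^(0.0682·10/12) = 169.3544 × 1.058479 = 179.2581
Value (long) = (F − K)·e^(−rT) = (179.2581 − 191.46) × 0.944752 = -11.5278
Short position value = −(long value) = kr 11.53

kr 11.53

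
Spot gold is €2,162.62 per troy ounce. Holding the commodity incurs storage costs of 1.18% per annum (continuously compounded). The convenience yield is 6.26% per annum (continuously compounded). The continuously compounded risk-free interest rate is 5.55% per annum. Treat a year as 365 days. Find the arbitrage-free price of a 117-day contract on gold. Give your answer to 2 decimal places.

€2,165.88 per troy ounce

Net carry = r + u − y = 0.0555 + 0.0118 − 0.0626 = 0.0047
F = S·e^((r+u−y)T) = 2162.62 · e^(0.0047 × 117/365) = 2162.62 · e^0.00150658
= 2162.62 × 1.00150772 = €2,165.88 per troy ounce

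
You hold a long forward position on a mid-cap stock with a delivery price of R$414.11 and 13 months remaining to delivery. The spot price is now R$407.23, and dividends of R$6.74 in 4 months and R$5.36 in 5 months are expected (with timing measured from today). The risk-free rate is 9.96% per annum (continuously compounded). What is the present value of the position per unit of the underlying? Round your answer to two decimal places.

R$23.81

PV(remaining dividends) I = 6.74·e^(−0.0996·4/12) + 5.36·e^(−0.0996·5/12) = 11.6620
Current forward F = (S − I)·e^(rT) = (407.23 − 11.6620)·e^(0.0996·13/12) = 395.5680 × 1.113936 = 440.6374
Value (long) = (F − K)·e^(−rT) = (440.6374 − 414.11) × 0.897717 = 23.8141
Value = R$23.81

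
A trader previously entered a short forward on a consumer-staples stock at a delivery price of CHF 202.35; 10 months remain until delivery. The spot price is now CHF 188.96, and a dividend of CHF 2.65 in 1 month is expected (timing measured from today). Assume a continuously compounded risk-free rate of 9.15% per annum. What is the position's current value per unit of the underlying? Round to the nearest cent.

CHF 1.16

PV(remaining dividends) I = 2.65·e^(−0.0915·1/12) = 2.6299
Current forward F = (S − I)·e^(rT) = (188.96 − 2.6299)·e^(0.0915·10/12) = 186.3301 × 1.079232 = 201.0934
Value (long) = (F − K)·e^(−rT) = (201.0934 − 202.35) × 0.926585 = -1.1643
Short position value = −(long value) = CHF 1.16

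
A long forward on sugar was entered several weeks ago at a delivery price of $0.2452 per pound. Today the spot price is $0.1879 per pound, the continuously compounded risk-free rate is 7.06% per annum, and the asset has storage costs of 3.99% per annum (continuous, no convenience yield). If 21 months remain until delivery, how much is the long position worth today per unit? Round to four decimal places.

Current fair forward for the remaining 21 months: F = S·e^((r + u)·T), (r + u) = 0.0706 + 0.0399 = 0.1105
F = 0.1879 · e^(0.1105 × 21/12) = 0.1879 × 1.213338 = 0.2280
Value of long forward = (F − K)·e^(−rT) = (0.2280 − 0.2452) · e^(−0.0706·21/12)
= -0.0172 × 0.883777 = -0.0152

-$0.0152 per pound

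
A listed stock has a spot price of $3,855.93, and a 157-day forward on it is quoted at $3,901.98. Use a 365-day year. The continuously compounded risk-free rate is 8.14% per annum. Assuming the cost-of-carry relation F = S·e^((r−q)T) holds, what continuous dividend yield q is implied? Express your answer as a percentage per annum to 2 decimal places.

5.38%

From F = S·e^((r−q)T): (r − q) = ln(F/S)/T
ln(3901.98/3855.93) = ln(1.011943) = 0.011872
(r − q) = 0.011872 / (157/365) = 0.027601
q = r − ln(F/S)/T = 0.0814 − 0.027601 = 0.053799
q = 5.38%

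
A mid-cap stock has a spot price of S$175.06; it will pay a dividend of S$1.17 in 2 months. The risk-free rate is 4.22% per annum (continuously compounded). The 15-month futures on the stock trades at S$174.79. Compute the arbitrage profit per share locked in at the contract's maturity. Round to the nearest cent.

PV(dividends) I = 1.17·e^(−0.0422·2/12) = 1.1618
Fair futures F* = (S − I)·e^(rT) = (175.06 − 1.1618)·e^0.052750 = 173.8982 × 1.054166 = 183.3176
Market S$174.79 < fair 183.3176: forward underpriced → reverse cash-and-carry (short the stock, invest proceeds at r, pay the dividends, go long the forward).
Profit at T = |F_mkt − F*| = |174.79 − 183.3176| = S$8.53 per share

S$8.53 per share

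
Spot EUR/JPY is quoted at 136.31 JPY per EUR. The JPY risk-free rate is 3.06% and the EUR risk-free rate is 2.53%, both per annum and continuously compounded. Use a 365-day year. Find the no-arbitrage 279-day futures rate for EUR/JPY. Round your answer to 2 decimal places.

136.86

F = S·e^((r_JPY − r_EUR)T) = 136.31 · e^((0.0306 − 0.0253) × 279/365)
= 136.31 · e^0.004051 = 136.31 × 1.004059
F = 136.86 JPY per EUR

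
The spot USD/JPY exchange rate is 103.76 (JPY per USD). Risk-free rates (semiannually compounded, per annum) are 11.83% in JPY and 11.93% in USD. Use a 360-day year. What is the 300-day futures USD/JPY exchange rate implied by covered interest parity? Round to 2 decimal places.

By covered interest parity, F = S · (1+r_JPY/2)^(2T) / (1+r_USD/2)^(2T)
= 103.76 × 1.100515 / 1.101381 = 103.76 × 0.999214
F = 103.68 JPY per USD

103.68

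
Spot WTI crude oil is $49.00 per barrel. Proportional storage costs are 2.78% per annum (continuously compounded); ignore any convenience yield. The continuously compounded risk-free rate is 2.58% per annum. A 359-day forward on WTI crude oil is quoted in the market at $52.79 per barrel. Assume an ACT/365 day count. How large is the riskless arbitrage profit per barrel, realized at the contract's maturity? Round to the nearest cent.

Fair forward: F* = S·e^(carry·T), with carry = (r + u) = 0.0258 + 0.0278 = 0.0536
F* = 49.00 · e^(0.0536 × 359/365) = 49.00 · e^0.052719 = 49.00 × 1.054133 = $51.6525
Market $52.79 > fair $51.6525: forward overpriced → cash-and-carry (buy spot, short the forward).
At maturity, profit = |F_mkt − F*| = |52.79 − 51.6525| = $1.14 per barrel

$1.14 per barrel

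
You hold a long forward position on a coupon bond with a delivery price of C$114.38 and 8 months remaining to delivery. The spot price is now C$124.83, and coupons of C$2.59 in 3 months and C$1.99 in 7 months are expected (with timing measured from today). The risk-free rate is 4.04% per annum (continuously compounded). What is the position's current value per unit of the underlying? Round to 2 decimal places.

PV(remaining coupons) I = 2.59·e^(−0.0404·3/12) + 1.99·e^(−0.0404·7/12) = 4.5076
Current forward F = (S − I)·e^(rT) = (124.83 − 4.5076)·e^(0.0404·8/12) = 120.3224 × 1.027299 = 123.6071
Value (long) = (F − K)·e^(−rT) = (123.6071 − 114.38) × 0.973426 = 8.9819
Value = C$8.98

C$8.98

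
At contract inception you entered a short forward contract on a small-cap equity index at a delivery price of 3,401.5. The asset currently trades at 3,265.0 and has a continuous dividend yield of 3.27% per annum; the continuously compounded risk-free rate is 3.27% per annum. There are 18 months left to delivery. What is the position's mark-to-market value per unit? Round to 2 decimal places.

Current fair forward for the remaining 18 months: F = S·e^((r − q)·T), (r − q) = 0.0327 − 0.0327 = 0.0000
F = 3265.0 · e^(0.0000 × 18/12) = 3265.0 × 1.00000000 = 3265.0000
Value of long forward = (F − K)·e^(−rT) = (3265.0000 − 3401.5) · e^(−0.0327·18/12)
= -136.5000 × 0.95213352 = -129.97
Short position value = −(long value) = 129.97

129.97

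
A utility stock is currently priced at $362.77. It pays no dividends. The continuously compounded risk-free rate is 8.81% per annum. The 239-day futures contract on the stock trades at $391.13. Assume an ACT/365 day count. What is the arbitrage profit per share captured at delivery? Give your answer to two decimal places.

Fair futures: F* = S·e^(carry·T), with carry = r = 0.0881
F* = 362.77 · e^(0.0881 × 239/365) = 362.77 · e^0.057687 = 362.77 × 1.059383 = $384.3124
Market $391.13 > fair $384.3124: forward overpriced → cash-and-carry (buy spot, short the forward).
At maturity, profit = |F_mkt − F*| = |391.13 − 384.3124| = $6.82 per share

$6.82 per share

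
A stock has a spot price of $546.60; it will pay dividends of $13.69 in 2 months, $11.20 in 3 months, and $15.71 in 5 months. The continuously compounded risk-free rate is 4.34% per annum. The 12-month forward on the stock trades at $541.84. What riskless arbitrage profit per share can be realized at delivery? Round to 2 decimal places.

PV(dividends) I = 13.69·e^(−0.0434·2/12) + 11.20·e^(−0.0434·3/12) + 15.71·e^(−0.0434·5/12) = 40.0989
Fair forward F* = (S − I)·e^(rT) = (546.60 − 40.0989)·e^0.043400 = 506.5011 × 1.044356 = 528.9675
Market $541.84 > fair 528.9675: forward overpriced → cash-and-carry (borrow at r, buy the stock and collect the dividends, short the forward).
Profit at T = |F_mkt − F*| = |541.84 − 528.9675| = $12.87 per share

$12.87 per share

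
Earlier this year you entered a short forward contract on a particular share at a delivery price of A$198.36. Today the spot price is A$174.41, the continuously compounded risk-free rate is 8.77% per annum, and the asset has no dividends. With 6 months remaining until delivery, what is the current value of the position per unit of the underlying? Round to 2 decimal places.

Current fair forward for the remaining 6 months: F = S·e^(r·T), r = 0.0877
F = 174.41 · e^(0.0877 × 6/12) = 174.41 × 1.044826 = 182.2281
Value of long forward = (F − K)·e^(−rT) = (182.2281 − 198.36) · e^(−0.0877·6/12)
= -16.1319 × 0.957098 = -15.44
Short position value = −(long value) = A$15.44

A$15.44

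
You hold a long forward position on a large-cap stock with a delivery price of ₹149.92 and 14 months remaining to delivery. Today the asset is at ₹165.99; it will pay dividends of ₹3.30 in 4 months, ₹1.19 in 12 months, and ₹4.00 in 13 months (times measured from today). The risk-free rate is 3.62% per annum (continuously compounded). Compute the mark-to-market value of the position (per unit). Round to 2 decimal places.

₹14.02

PV(remaining dividends) I = 3.30·e^(−0.0362·4/12) + 1.19·e^(−0.0362·12/12) + 4.00·e^(−0.0362·13/12) = 8.2543
Current forward F = (S − I)·e^(rT) = (165.99 − 8.2543)·e^(0.0362·14/12) = 157.7357 × 1.043138 = 164.5401
Value (long) = (F − K)·e^(−rT) = (164.5401 − 149.92) × 0.958646 = 14.0155
Value = ₹14.02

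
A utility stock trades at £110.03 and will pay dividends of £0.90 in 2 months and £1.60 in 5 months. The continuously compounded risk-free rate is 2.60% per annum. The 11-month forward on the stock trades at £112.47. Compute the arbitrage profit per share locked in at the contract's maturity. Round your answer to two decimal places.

PV(dividends) I = 0.90·e^(−0.0260·2/12) + 1.60·e^(−0.0260·5/12) = 2.4789
Fair forward F* = (S − I)·e^(rT) = (110.03 − 2.4789)·e^0.023833 = 107.5511 × 1.024119 = 110.1451
Market £112.47 > fair 110.1451: forward overpriced → cash-and-carry (borrow at r, buy the stock and collect the dividends, short the forward).
Profit at T = |F_mkt − F*| = |112.47 − 110.1451| = £2.32 per share

£2.32 per share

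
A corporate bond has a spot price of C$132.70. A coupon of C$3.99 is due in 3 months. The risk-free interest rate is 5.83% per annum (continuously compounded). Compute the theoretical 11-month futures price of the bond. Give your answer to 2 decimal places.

C$135.84

PV(coupons) I = 3.99·e^(−0.0583·3/12)
I = 3.9323
F = (S − I)·e^(rT) = (132.70 − 3.9323) · e^(0.0583·11/12)
= 128.7677 · e^0.053442 = 128.7677 × 1.054896 = C$135.84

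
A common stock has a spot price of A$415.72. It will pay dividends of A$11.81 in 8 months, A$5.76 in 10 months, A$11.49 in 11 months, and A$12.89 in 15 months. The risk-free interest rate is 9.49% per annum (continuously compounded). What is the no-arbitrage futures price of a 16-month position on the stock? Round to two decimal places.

PV(dividends) I = 11.81·e^(−0.0949·8/12) + 5.76·e^(−0.0949·10/12) + 11.49·e^(−0.0949·11/12) + 12.89·e^(−0.0949·15/12)
I = 11.0860 + 5.3220 + 10.5327 + 11.4481 = 38.3888
F = (S − I)·e^(rT) = (415.72 − 38.3888) · e^(0.0949·16/12)
= 377.3312 · e^0.126533 = 377.3312 × 1.134887 = A$428.23

A$428.23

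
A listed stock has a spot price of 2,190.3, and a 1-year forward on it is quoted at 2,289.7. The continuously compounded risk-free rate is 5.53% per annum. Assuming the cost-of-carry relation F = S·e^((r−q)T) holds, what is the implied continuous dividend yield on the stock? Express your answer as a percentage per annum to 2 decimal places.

1.09%

From F = S·e^((r−q)T): (r − q) = ln(F/S)/T
ln(2289.7/2190.3) = ln(1.045382) = 0.044382
(r − q) = 0.044382 / (1) = 0.044382
q = r − ln(F/S)/T = 0.0553 − 0.044382 = 0.010918
q = 1.09%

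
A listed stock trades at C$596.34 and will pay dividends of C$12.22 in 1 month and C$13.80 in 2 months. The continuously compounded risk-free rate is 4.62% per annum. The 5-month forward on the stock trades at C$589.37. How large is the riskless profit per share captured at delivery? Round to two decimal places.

C$7.81 per share

PV(dividends) I = 12.22·e^(−0.0462·1/12) + 13.80·e^(−0.0462·2/12) = 25.8672
Fair forward F* = (S − I)·e^(rT) = (596.34 − 25.8672)·e^0.019250 = 570.4728 × 1.019436 = 581.5605
Market C$589.37 > fair 581.5605: forward overpriced → cash-and-carry (borrow at r, buy the stock and collect the dividends, short the forward).
Profit at T = |F_mkt − F*| = |589.37 − 581.5605| = C$7.81 per share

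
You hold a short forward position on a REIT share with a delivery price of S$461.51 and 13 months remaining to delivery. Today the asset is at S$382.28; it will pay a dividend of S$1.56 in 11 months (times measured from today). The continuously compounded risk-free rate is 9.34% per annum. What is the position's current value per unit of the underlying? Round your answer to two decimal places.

S$36.25

PV(remaining dividends) I = 1.56·e^(−0.0934·11/12) = 1.4320
Current forward F = (S − I)·e^(rT) = (382.28 − 1.4320)·e^(0.0934·13/12) = 380.8480 × 1.106479 = 421.4003
Value (long) = (F − K)·e^(−rT) = (421.4003 − 461.51) × 0.903767 = -36.2498
Short position value = −(long value) = S$36.25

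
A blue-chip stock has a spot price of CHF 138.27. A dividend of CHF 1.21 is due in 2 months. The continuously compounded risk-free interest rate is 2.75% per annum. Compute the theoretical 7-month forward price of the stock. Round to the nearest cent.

PV(dividends) I = 1.21·e^(−0.0275·2/12)
I = 1.2045
F = (S − I)·e^(rT) = (138.27 − 1.2045) · e^(0.0275·7/12)
= 137.0655 · e^0.016042 = 137.0655 × 1.016171 = CHF 139.28

CHF 139.28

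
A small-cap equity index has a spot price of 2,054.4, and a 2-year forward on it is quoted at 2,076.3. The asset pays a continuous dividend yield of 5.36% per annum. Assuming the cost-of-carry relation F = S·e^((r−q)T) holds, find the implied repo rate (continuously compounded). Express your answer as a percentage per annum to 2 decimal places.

From F = S·e^((r−q)T): (r − q) = ln(F/S)/T
ln(2076.3/2054.4) = ln(1.010660) = 0.010604
(r − q) = 0.010604 / (2) = 0.005302
r = ln(F/S)/T + q = 0.005302 + 0.0536 = 0.058902
r = 5.89%

5.89%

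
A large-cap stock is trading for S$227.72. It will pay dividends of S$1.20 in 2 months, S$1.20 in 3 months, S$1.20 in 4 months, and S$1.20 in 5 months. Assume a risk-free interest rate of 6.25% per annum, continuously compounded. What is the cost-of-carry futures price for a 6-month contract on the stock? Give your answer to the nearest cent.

PV(dividends) I = 1.20·e^(−0.0625·2/12) + 1.20·e^(−0.0625·3/12) + 1.20·e^(−0.0625·4/12) + 1.20·e^(−0.0625·5/12)
I = 1.1876 + 1.1814 + 1.1753 + 1.1692 = 4.7135
F = (S − I)·e^(rT) = (227.72 − 4.7135) · e^(0.0625·6/12)
= 223.0065 · e^0.031250 = 223.0065 × 1.031743 = S$230.09

S$230.09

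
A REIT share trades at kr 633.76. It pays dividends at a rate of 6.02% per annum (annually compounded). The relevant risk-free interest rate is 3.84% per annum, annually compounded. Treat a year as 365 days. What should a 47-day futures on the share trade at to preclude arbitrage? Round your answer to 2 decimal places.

kr 632.07

F = S · (1+r)^T / (1+q)^T
= 633.76 × 1.004864 / 1.007556 = 633.76 × 0.997328
F = kr 632.07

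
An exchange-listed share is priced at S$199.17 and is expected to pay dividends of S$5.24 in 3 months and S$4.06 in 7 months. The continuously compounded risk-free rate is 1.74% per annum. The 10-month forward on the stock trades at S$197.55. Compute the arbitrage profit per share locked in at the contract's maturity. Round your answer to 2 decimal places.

PV(dividends) I = 5.24·e^(−0.0174·3/12) + 4.06·e^(−0.0174·7/12) = 9.2363
Fair forward F* = (S − I)·e^(rT) = (199.17 − 9.2363)·e^0.014500 = 189.9337 × 1.014606 = 192.7079
Market S$197.55 > fair 192.7079: forward overpriced → cash-and-carry (borrow at r, buy the stock and collect the dividends, short the forward).
Profit at T = |F_mkt − F*| = |197.55 − 192.7079| = S$4.84 per share

S$4.84 per share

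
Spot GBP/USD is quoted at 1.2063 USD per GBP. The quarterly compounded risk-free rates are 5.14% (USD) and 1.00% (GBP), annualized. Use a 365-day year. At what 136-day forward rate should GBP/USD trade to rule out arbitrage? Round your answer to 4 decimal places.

By covered interest parity, F = S · (1+r_USD/4)^(4T) / (1+r_GBP/4)^(4T)
= 1.2063 × 1.019212 / 1.003728 = 1.2063 × 1.015426
F = 1.2249 USD per GBP

1.2249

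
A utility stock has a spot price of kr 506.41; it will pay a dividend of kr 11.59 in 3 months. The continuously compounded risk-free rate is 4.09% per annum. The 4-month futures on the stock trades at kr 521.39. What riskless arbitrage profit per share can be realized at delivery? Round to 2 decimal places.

PV(dividends) I = 11.59·e^(−0.0409·3/12) = 11.4721
Fair futures F* = (S − I)·e^(rT) = (506.41 − 11.4721)·e^0.013633 = 494.9379 × 1.013726 = 501.7314
Market kr 521.39 > fair 501.7314: forward overpriced → cash-and-carry (borrow at r, buy the stock and collect the dividends, short the forward).
Profit at T = |F_mkt − F*| = |521.39 − 501.7314| = kr 19.66 per share

kr 19.66 per share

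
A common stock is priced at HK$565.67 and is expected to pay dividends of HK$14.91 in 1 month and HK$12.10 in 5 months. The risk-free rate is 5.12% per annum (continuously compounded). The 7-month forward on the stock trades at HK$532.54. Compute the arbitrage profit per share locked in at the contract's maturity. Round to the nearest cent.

PV(dividends) I = 14.91·e^(−0.0512·1/12) + 12.10·e^(−0.0512·5/12) = 26.6911
Fair forward F* = (S − I)·e^(rT) = (565.67 − 26.6911)·e^0.029867 = 538.9789 × 1.030317 = 555.3191
Market HK$532.54 < fair 555.3191: forward underpriced → reverse cash-and-carry (short the stock, invest proceeds at r, pay the dividends, go long the forward).
Profit at T = |F_mkt − F*| = |532.54 − 555.3191| = HK$22.78 per share

HK$22.78 per share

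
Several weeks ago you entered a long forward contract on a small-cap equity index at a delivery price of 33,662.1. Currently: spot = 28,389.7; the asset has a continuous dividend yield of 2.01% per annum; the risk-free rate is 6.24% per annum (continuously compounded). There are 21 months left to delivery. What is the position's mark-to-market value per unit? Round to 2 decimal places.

-2771.34

Current fair forward for the remaining 21 months: F = S·e^((r − q)·T), (r − q) = 0.0624 − 0.0201 = 0.0423
F = 28389.7 · e^(0.0423 × 21/12) = 28389.7 × 1.07683373 = 30570.9865
Value of long forward = (F − K)·e^(−rT) = (30570.9865 − 33662.1) · e^(−0.0624·21/12)
= -3091.1135 × 0.89655109 = -2771.34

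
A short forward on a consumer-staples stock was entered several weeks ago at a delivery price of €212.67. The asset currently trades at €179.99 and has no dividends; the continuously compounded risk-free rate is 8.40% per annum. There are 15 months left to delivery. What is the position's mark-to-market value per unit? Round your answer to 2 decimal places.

Current fair forward for the remaining 15 months: F = S·e^(r·T), r = 0.0840
F = 179.99 · e^(0.0840 × 15/12) = 179.99 × 1.110711 = 199.9169
Value of long forward = (F − K)·e^(−rT) = (199.9169 − 212.67) · e^(−0.0840·15/12)
= -12.7531 × 0.900325 = -11.48
Short position value = −(long value) = €11.48

€11.48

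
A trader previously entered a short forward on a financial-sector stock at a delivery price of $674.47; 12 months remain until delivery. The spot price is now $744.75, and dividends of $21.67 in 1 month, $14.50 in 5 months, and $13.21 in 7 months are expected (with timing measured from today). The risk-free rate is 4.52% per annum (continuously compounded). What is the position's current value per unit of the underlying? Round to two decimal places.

PV(remaining dividends) I = 21.67·e^(−0.0452·1/12) + 14.50·e^(−0.0452·5/12) + 13.21·e^(−0.0452·7/12) = 48.6843
Current forward F = (S − I)·e^(rT) = (744.75 − 48.6843)·e^(0.0452·12/12) = 696.0657 × 1.046237 = 728.2497
Value (long) = (F − K)·e^(−rT) = (728.2497 − 674.47) × 0.955806 = 51.4030
Short position value = −(long value) = -$51.40

-$51.40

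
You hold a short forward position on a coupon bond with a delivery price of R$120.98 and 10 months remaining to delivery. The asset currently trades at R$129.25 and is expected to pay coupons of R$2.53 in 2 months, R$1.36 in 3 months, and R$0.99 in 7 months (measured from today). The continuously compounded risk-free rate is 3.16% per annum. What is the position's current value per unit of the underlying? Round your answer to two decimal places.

PV(remaining coupons) I = 2.53·e^(−0.0316·2/12) + 1.36·e^(−0.0316·3/12) + 0.99·e^(−0.0316·7/12) = 4.8379
Current forward F = (S − I)·e^(rT) = (129.25 − 4.8379)·e^(0.0316·10/12) = 124.4121 × 1.026683 = 127.7318
Value (long) = (F − K)·e^(−rT) = (127.7318 − 120.98) × 0.974010 = 6.5763
Short position value = −(long value) = -R$6.58

-R$6.58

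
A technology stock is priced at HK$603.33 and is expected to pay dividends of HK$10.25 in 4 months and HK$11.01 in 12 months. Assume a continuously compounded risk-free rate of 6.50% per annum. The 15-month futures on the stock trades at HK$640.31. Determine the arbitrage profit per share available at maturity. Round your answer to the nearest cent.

HK$7.98 per share

PV(dividends) I = 10.25·e^(−0.0650·4/12) + 11.01·e^(−0.0650·12/12) = 20.3474
Fair futures F* = (S − I)·e^(rT) = (603.33 − 20.3474)·e^0.081250 = 582.9826 × 1.084642 = 632.3274
Market HK$640.31 > fair 632.3274: forward overpriced → cash-and-carry (borrow at r, buy the stock and collect the dividends, short the forward).
Profit at T = |F_mkt − F*| = |640.31 − 632.3274| = HK$7.98 per share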